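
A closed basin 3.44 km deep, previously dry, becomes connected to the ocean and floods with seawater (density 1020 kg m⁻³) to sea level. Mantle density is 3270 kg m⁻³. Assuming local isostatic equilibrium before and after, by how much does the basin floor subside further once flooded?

After flooding the water column is d + s deep. Its weight must equal the weight of mantle displaced by the extra subsidence s: (d + s) ρ_w = s ρ_m.
s = d ρ_w / (ρ_m − ρ_w) = 3.44 km × 1020/(3270 − 1020) = 1.56 km.

1.56 km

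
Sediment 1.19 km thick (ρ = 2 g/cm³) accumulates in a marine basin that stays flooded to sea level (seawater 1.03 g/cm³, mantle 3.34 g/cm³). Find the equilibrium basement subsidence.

0.5 km

Submarine loading: the sediment displaces seawater, and the subsidence is in turn flooded, so s (ρ_m − ρ_w) = t (ρ_sed − ρ_w).
s = 1.19 km × (2 − 1.03) / (3.34 − 1.03) = 0.5 km.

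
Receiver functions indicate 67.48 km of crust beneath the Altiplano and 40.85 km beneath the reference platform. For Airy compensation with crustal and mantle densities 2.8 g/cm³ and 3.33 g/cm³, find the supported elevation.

Excess crust Δ = 67.48 km − 40.85 km = 26.63 km, split between elevation h and root r with h + r = Δ.
Airy balance ρ_c h = (ρ_m − ρ_c) r gives r = h ρ_c/(ρ_m − ρ_c), so h (1 + ρ_c/(ρ_m − ρ_c)) = Δ, i.e. h = Δ (ρ_m − ρ_c)/ρ_m.
h = 26.63 km × 0.53/3.33 = 4.24 km.

4.24 km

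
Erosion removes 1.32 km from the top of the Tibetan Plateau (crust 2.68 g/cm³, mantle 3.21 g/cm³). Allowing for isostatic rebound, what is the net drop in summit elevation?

0.218 km

Rebound u = e ρ_c/ρ_m = 1.32 km × 2.68/3.21 = 1.102 km.
Net surface drop = e − u = 1.32 km − 1.102 km = e (ρ_m − ρ_c)/ρ_m = 0.218 km.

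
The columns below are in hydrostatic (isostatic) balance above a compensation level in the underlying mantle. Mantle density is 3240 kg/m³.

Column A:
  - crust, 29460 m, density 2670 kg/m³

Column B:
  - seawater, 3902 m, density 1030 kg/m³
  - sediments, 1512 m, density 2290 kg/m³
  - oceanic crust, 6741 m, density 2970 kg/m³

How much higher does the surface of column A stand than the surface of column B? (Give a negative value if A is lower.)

For any compensation level in the mantle, the mantle terms cancel and isostasy reduces to e = (Σt_A − Σt_B) − (Σ(ρt)_A − Σ(ρt)_B) / ρ_m.
Σt_A = 29460 m; Σt_B = 12155 m; Σ(ρt)_A = 78658200; Σ(ρt)_B = 27502310 (in m·kg/m³).
e = (29460 − 12155) − (78658200 − 27502310) / 3240 = 1520 m.

1520 m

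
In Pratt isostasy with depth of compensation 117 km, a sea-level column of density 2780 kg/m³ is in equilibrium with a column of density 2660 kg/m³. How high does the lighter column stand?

5.28 km

ρ_ref D = ρ (D + h) → h = D (ρ_ref − ρ)/ρ.
h = 117 km × (2780 − 2660)/2660 = 5.28 km.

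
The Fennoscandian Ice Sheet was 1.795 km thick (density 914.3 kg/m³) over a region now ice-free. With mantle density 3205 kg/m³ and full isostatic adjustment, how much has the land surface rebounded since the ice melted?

0.512 km

Removing the load lets mantle flow back in; uplift u satisfies ρ_ice t = ρ_m u.
u = t ρ_ice/ρ_m = 1.795 km × 914.3/3205 = 0.512 km.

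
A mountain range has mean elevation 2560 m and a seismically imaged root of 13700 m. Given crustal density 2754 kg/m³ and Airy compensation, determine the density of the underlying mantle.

Airy balance: ρ_c h = (ρ_m − ρ_c) r → ρ_m = ρ_c (1 + h/r).
ρ_m = 2754 × (1 + 2560 m/13700 m) = 3270 kg/m³.

3270 kg/m³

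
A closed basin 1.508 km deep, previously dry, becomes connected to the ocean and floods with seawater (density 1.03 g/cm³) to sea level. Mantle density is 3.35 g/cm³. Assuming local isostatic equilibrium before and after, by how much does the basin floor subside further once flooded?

After flooding the water column is d + s deep. Its weight must equal the weight of mantle displaced by the extra subsidence s: (d + s) ρ_w = s ρ_m.
s = d ρ_w / (ρ_m − ρ_w) = 1.508 km × 1.03/(3.35 − 1.03) = 0.669 km.

0.669 km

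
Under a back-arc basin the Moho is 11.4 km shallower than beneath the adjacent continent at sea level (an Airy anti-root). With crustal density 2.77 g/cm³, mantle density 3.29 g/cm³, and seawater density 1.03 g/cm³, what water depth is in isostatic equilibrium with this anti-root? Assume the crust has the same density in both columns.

3.41 km

Replacing a thickness d of crust by seawater at the top must be balanced by replacing crust with mantle at the base: d (ρ_c − ρ_w) = a (ρ_m − ρ_c).
d = a (ρ_m − ρ_c)/(ρ_c − ρ_w) = 11.4 km × 0.52/1.74 = 3.41 km.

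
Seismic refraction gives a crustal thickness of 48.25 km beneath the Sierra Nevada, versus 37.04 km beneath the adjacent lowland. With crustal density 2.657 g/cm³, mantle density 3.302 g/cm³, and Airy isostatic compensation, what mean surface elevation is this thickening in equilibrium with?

2.19 km

Excess crust Δ = 48.25 km − 37.04 km = 11.21 km, split between elevation h and root r with h + r = Δ.
Airy balance ρ_c h = (ρ_m − ρ_c) r gives r = h ρ_c/(ρ_m − ρ_c), so h (1 + ρ_c/(ρ_m − ρ_c)) = Δ, i.e. h = Δ (ρ_m − ρ_c)/ρ_m.
h = 11.21 km × 0.645/3.302 = 2.19 km.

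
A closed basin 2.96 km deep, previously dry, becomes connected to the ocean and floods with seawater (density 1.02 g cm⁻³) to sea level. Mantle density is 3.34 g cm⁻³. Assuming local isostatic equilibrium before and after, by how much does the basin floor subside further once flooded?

After flooding the water column is d + s deep. Its weight must equal the weight of mantle displaced by the extra subsidence s: (d + s) ρ_w = s ρ_m.
s = d ρ_w / (ρ_m − ρ_w) = 2.96 km × 1.02/(3.34 − 1.02) = 1.3 km.

1.3 km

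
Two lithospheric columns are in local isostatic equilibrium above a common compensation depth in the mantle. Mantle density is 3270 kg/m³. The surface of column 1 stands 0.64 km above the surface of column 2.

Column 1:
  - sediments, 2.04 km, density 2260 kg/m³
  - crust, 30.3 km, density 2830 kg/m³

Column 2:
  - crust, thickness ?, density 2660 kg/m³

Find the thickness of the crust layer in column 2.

Take the compensation level at the base of the deeper column (depth z_c below the surface of column 1) and equate Σ ρ_i t_i down to z_c; mantle fills any gap and the z_c terms cancel.
Column 1: 2.04×2260 + 30.3×2830 + (z_c − 32.34)×3270
Column 2: 0.64×0 + x×2660 + (z_c − 0.64 − 0 − x)×3270
The z_c×3270 term appears on both sides and cancels. Collect the known terms of each column as K = Σ(ρt)_known − 3270 × (depth of known layers): K_1 = 90359.4 − 3270×32.34 = −15392.4; K_2 = 0 − 3270×(0.64 + 0) = −2092.8.
Balance: K_1 = K_2 − x×(3270 − 2660), so x = (K_2 − K_1)/(3270 − 2660) = 13299.6/610 = 21.8 km.

21.8 km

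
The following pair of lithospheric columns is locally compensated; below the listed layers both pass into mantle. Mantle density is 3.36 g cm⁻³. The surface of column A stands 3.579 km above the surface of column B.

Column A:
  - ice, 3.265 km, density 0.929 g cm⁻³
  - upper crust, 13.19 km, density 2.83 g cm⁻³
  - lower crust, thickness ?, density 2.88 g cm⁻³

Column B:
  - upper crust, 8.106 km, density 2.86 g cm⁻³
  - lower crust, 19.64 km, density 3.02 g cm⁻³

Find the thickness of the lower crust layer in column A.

Take the compensation level at the base of the deeper column (depth z_c below the surface of column A) and equate Σ ρ_i t_i down to z_c; mantle fills any gap and the z_c terms cancel.
Column A: 3.265×0.929 + 13.19×2.83 + x×2.88 + (z_c − 16.455 − x)×3.36
Column B: 3.579×0 + 8.106×2.86 + 19.64×3.02 + (z_c − 3.579 − 27.746)×3.36
The z_c×3.36 term appears on both sides and cancels. Collect the known terms of each column as K = Σ(ρt)_known − 3.36 × (depth of known layers): K_A = 40.360885 − 3.36×16.455 = −14.927915; K_B = 82.49596 − 3.36×(3.579 + 27.746) = −22.75604.
Balance: K_A − x×(3.36 − 2.88) = K_B, so x = (K_A − K_B)/(3.36 − 2.88) = 7.82813/0.48 = 16.3 km.

16.3 km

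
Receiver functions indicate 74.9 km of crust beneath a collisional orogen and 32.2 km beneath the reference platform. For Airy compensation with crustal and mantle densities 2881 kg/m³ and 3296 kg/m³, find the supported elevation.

5.38 km

Excess crust Δ = 74.9 km − 32.2 km = 42.7 km, split between elevation h and root r with h + r = Δ.
Airy balance ρ_c h = (ρ_m − ρ_c) r gives r = h ρ_c/(ρ_m − ρ_c), so h (1 + ρ_c/(ρ_m − ρ_c)) = Δ, i.e. h = Δ (ρ_m − ρ_c)/ρ_m.
h = 42.7 km × 415/3296 = 5.38 km.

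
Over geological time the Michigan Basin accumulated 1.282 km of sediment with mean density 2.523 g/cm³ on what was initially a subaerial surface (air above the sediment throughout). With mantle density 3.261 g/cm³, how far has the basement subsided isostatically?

Subaerial load: s = t ρ_sed / ρ_m = 1.282 km × 2.523/3.261 = 0.992 km.

0.992 km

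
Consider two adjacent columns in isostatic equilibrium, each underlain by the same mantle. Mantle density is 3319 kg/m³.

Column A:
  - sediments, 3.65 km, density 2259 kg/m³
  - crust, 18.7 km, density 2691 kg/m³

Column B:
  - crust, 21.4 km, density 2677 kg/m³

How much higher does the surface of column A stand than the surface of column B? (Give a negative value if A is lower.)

For any compensation level in the mantle, the mantle terms cancel and isostasy reduces to e = (Σt_A − Σt_B) − (Σ(ρt)_A − Σ(ρt)_B) / ρ_m.
Σt_A = 22.35 km; Σt_B = 21.4 km; Σ(ρt)_A = 58567.05; Σ(ρt)_B = 57287.8 (in km·kg/m³).
e = (22.35 − 21.4) − (58567.05 − 57287.8) / 3319 = 0.565 km.

0.565 km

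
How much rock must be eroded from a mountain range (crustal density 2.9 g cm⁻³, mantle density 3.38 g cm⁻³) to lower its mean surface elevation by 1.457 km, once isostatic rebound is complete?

10.3 km

Net drop Δ = e − u = e − e ρ_c/ρ_m = e (ρ_m − ρ_c)/ρ_m.
e = Δ ρ_m/(ρ_m − ρ_c) = 1.457 km × 3.38/0.48 = 10.3 km.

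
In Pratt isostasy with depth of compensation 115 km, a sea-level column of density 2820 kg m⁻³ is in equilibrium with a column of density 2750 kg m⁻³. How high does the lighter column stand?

2.93 km

ρ_ref D = ρ (D + h) → h = D (ρ_ref − ρ)/ρ.
h = 115 km × (2820 − 2750)/2750 = 2.93 km.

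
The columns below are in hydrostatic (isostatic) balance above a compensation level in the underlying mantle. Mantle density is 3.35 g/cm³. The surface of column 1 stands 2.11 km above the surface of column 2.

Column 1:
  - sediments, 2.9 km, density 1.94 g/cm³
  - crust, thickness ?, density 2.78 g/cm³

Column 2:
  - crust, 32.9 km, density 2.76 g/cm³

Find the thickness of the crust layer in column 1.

39.3 km

Take the compensation level at the base of the deeper column (depth z_c below the surface of column 1) and equate Σ ρ_i t_i down to z_c; mantle fills any gap and the z_c terms cancel.
Column 1: 2.9×1.94 + x×2.78 + (z_c − 2.9 − x)×3.35
Column 2: 2.11×0 + 32.9×2.76 + (z_c − 2.11 − 32.9)×3.35
The z_c×3.35 term appears on both sides and cancels. Collect the known terms of each column as K = Σ(ρt)_known − 3.35 × (depth of known layers): K_1 = 5.626 − 3.35×2.9 = −4.089; K_2 = 90.804 − 3.35×(2.11 + 32.9) = −26.4795.
Balance: K_1 − x×(3.35 − 2.78) = K_2, so x = (K_1 − K_2)/(3.35 − 2.78) = 22.3905/0.57 = 39.3 km.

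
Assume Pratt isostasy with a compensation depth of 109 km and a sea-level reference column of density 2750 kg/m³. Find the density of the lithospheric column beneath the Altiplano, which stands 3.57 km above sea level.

Pratt balance: ρ_ref D = ρ (D + h).
ρ = ρ_ref D/(D + h) = 2750 × 109 km/(109 km + 3.57 km) = 2660 kg/m³.

2660 kg/m³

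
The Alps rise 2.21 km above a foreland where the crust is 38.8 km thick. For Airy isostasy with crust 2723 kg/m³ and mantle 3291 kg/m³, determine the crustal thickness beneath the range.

51.6 km

Root depth r = h ρ_c / (ρ_m − ρ_c) = 2.21 km × 2723 / 568 = 10.59 km.
Total thickness = T + h + r = 38.8 km + 2.21 km + 10.59 km = 51.6 km.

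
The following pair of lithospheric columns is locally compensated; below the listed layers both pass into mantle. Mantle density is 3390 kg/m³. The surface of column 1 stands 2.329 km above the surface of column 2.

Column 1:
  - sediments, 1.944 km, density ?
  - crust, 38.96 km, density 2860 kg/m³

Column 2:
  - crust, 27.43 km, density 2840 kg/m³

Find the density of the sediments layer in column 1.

Take the compensation level at the base of the deeper column (depth z_c below the surface of column 1) and equate Σ ρ_i t_i down to z_c; mantle fills any gap and the z_c terms cancel.
Column 1: 1.944×ρ + 38.96×2860 + (z_c − 40.904)×3390
Column 2: 2.329×0 + 27.43×2840 + (z_c − 2.329 − 27.43)×3390
The z_c×3390 term appears on both sides and cancels. Collect the known terms of each column as K = Σ(ρt)_known − 3390 × (depth of known layers): K_1 = 111425.6 − 3390×40.904 = −27238.96; K_2 = 77901.2 − 3390×(2.329 + 27.43) = −22981.81.
Balance: K_1 + 1.944×ρ = K_2, so ρ = (K_2 − K_1)/1.944 = 4257.15/1.944 = 2190 kg/m³.

2190 kg/m³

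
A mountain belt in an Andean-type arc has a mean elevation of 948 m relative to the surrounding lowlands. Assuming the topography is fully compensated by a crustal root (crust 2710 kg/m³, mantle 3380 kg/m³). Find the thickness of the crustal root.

Equating mass per unit area of the two columns: the weight of the topography is balanced by the buoyancy of the root, ρ_c h = (ρ_m − ρ_c) r.
r = h · ρ_c / (ρ_m − ρ_c) = 948 m × 2710 / (3380 − 2710) = 3830 m.

3830 m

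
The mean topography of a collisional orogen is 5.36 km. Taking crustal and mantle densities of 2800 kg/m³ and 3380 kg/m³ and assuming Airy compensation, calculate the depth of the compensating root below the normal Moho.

Isostatic balance requires: the weight of the topography is balanced by the buoyancy of the root, ρ_c h = (ρ_m − ρ_c) r.
r = h · ρ_c / (ρ_m − ρ_c) = 5.36 km × 2800 / (3380 − 2800) = 25.9 km.

25.9 km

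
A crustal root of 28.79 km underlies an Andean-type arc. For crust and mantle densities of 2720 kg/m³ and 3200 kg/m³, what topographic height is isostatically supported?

5.08 km

In Airy isostatic equilibrium: ρ_c h = (ρ_m − ρ_c) r.
h = r (ρ_m − ρ_c) / ρ_c = 28.79 km × (3200 − 2720) / 2720 = 5.08 km.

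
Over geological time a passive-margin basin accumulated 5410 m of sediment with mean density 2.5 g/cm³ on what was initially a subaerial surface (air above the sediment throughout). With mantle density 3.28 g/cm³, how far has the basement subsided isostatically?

4120 m

Subaerial load: s = t ρ_sed / ρ_m = 5410 m × 2.5/3.28 = 4120 m.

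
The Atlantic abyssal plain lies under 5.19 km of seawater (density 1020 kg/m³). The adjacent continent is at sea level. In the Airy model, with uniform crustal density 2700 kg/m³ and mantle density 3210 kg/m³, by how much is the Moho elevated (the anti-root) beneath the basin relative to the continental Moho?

For local isostatic compensation: replacing crust with seawater at the top is compensated by replacing crust with mantle at the base: d (ρ_c − ρ_w) = a (ρ_m − ρ_c).
a = d (ρ_c − ρ_w)/(ρ_m − ρ_c) = 5.19 km × 1680/510 = 17.1 km.

17.1 km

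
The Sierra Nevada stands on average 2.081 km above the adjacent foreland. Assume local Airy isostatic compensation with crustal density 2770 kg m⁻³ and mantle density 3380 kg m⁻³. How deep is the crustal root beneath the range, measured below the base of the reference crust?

By Archimedes' principle applied to the lithosphere: the weight of the topography is balanced by the buoyancy of the root, ρ_c h = (ρ_m − ρ_c) r.
r = h · ρ_c / (ρ_m − ρ_c) = 2.081 km × 2770 / (3380 − 2770) = 9.45 km.

9.45 km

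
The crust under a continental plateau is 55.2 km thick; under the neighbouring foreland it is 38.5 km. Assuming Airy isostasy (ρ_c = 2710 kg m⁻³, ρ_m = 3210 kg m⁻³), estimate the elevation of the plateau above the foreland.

2.6 km

Excess crust Δ = 55.2 km − 38.5 km = 16.7 km, split between elevation h and root r with h + r = Δ.
Airy balance ρ_c h = (ρ_m − ρ_c) r gives r = h ρ_c/(ρ_m − ρ_c), so h (1 + ρ_c/(ρ_m − ρ_c)) = Δ, i.e. h = Δ (ρ_m − ρ_c)/ρ_m.
h = 16.7 km × 500/3210 = 2.6 km.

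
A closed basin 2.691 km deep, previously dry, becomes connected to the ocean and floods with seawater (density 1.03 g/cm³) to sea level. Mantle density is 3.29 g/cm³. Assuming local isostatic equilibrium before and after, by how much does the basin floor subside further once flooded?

1.23 km

After flooding the water column is d + s deep. Its weight must equal the weight of mantle displaced by the extra subsidence s: (d + s) ρ_w = s ρ_m.
s = d ρ_w / (ρ_m − ρ_w) = 2.691 km × 1.03/(3.29 − 1.03) = 1.23 km.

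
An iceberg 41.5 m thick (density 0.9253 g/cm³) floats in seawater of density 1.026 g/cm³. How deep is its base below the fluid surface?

Draft d = t ρ_obj/ρ_fluid = 41.5 m × 0.9253/1.026 = 37.4 m.

37.4 m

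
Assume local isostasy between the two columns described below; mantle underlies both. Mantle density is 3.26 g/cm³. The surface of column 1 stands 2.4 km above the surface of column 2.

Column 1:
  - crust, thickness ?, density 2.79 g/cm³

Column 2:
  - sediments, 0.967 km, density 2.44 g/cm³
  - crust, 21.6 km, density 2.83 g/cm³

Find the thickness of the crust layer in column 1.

Take the compensation level at the base of the deeper column (depth z_c below the surface of column 1) and equate Σ ρ_i t_i down to z_c; mantle fills any gap and the z_c terms cancel.
Column 1: x×2.79 + (z_c − 0 − x)×3.26
Column 2: 2.4×0 + 0.967×2.44 + 21.6×2.83 + (z_c − 2.4 − 22.567)×3.26
The z_c×3.26 term appears on both sides and cancels. Collect the known terms of each column as K = Σ(ρt)_known − 3.26 × (depth of known layers): K_1 = 0 − 3.26×0 = 0; K_2 = 63.48748 − 3.26×(2.4 + 22.567) = −17.90494.
Balance: K_1 − x×(3.26 − 2.79) = K_2, so x = (K_1 − K_2)/(3.26 − 2.79) = 17.9049/0.47 = 38.1 km.

38.1 km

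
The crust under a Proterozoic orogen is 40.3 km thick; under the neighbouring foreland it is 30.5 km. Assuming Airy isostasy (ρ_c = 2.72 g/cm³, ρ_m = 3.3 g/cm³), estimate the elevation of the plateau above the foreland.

Excess crust Δ = 40.3 km − 30.5 km = 9.8 km, split between elevation h and root r with h + r = Δ.
Airy balance ρ_c h = (ρ_m − ρ_c) r gives r = h ρ_c/(ρ_m − ρ_c), so h (1 + ρ_c/(ρ_m − ρ_c)) = Δ, i.e. h = Δ (ρ_m − ρ_c)/ρ_m.
h = 9.8 km × 0.58/3.3 = 1.72 km.

1.72 km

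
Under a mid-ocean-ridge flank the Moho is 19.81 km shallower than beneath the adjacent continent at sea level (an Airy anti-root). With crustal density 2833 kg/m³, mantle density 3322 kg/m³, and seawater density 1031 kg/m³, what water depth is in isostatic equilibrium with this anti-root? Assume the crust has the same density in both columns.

5.38 km

Replacing a thickness d of crust by seawater at the top must be balanced by replacing crust with mantle at the base: d (ρ_c − ρ_w) = a (ρ_m − ρ_c).
d = a (ρ_m − ρ_c)/(ρ_c − ρ_w) = 19.81 km × 489/1802 = 5.38 km.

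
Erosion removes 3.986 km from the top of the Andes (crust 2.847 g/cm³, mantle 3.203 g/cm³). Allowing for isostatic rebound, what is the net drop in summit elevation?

0.443 km

Rebound u = e ρ_c/ρ_m = 3.986 km × 2.847/3.203 = 3.543 km.
Net surface drop = e − u = 3.986 km − 3.543 km = e (ρ_m − ρ_c)/ρ_m = 0.443 km.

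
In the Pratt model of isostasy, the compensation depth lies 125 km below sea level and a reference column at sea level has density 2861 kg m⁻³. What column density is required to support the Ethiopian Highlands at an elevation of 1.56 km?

Pratt balance: ρ_ref D = ρ (D + h).
ρ = ρ_ref D/(D + h) = 2861 × 125 km/(125 km + 1.56 km) = 2830 kg m⁻³.

2830 kg m⁻³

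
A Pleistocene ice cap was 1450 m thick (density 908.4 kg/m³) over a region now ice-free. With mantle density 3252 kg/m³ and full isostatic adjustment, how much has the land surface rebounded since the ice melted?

405 m

Removing the load lets mantle flow back in; uplift u satisfies ρ_ice t = ρ_m u.
u = t ρ_ice/ρ_m = 1450 m × 908.4/3252 = 405 m.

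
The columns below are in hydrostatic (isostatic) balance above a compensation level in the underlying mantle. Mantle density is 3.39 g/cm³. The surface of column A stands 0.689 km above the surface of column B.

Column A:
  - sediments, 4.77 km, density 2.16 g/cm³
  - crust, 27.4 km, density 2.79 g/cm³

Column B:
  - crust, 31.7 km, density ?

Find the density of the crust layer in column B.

2.76 g/cm³

Take the compensation level at the base of the deeper column (depth z_c below the surface of column A) and equate Σ ρ_i t_i down to z_c; mantle fills any gap and the z_c terms cancel.
Column A: 4.77×2.16 + 27.4×2.79 + (z_c − 32.17)×3.39
Column B: 0.689×0 + 31.7×ρ + (z_c − 0.689 − 31.7)×3.39
The z_c×3.39 term appears on both sides and cancels. Collect the known terms of each column as K = Σ(ρt)_known − 3.39 × (depth of known layers): K_A = 86.7492 − 3.39×32.17 = −22.3071; K_B = 0 − 3.39×(0.689 + 31.7) = −109.79871.
Balance: K_A = K_B + 31.7×ρ, so ρ = (K_A − K_B)/31.7 = 87.4916/31.7 = 2.76 g/cm³.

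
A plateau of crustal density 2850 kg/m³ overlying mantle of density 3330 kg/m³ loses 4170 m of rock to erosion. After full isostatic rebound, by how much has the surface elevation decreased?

601 m

Rebound u = e ρ_c/ρ_m = 4170 m × 2850/3330 = 3569 m.
Net surface drop = e − u = 4170 m − 3569 m = e (ρ_m − ρ_c)/ρ_m = 601 m.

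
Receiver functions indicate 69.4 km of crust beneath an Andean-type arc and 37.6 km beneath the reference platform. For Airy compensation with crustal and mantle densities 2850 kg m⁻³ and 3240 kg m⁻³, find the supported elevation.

Excess crust Δ = 69.4 km − 37.6 km = 31.8 km, split between elevation h and root r with h + r = Δ.
Airy balance ρ_c h = (ρ_m − ρ_c) r gives r = h ρ_c/(ρ_m − ρ_c), so h (1 + ρ_c/(ρ_m − ρ_c)) = Δ, i.e. h = Δ (ρ_m − ρ_c)/ρ_m.
h = 31.8 km × 390/3240 = 3.83 km.

3.83 km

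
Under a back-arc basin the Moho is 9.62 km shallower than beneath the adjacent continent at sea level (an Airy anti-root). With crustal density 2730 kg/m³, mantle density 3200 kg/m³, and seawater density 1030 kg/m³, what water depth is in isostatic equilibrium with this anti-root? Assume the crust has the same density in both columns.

Replacing a thickness d of crust by seawater at the top must be balanced by replacing crust with mantle at the base: d (ρ_c − ρ_w) = a (ρ_m − ρ_c).
d = a (ρ_m − ρ_c)/(ρ_c − ρ_w) = 9.62 km × 470/1700 = 2.66 km.

2.66 km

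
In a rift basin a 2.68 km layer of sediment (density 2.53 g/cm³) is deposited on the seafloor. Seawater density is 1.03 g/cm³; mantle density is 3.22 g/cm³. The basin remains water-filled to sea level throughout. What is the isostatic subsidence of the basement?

1.84 km

Submarine loading: the sediment displaces seawater, and the subsidence is in turn flooded, so s (ρ_m − ρ_w) = t (ρ_sed − ρ_w).
s = 2.68 km × (2.53 − 1.03) / (3.22 − 1.03) = 1.84 km.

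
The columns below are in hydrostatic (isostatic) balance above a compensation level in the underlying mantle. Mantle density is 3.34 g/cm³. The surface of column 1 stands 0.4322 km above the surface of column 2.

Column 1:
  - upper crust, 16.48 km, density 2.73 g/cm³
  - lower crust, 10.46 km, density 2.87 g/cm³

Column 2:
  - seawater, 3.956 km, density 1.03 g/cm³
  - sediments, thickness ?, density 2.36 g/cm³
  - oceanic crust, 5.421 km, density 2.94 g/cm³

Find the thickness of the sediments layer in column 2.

Take the compensation level at the base of the deeper column (depth z_c below the surface of column 1) and equate Σ ρ_i t_i down to z_c; mantle fills any gap and the z_c terms cancel.
Column 1: 16.48×2.73 + 10.46×2.87 + (z_c − 26.94)×3.34
Column 2: 0.4322×0 + 3.956×1.03 + x×2.36 + 5.421×2.94 + (z_c − 0.4322 − 9.377 − x)×3.34
The z_c×3.34 term appears on both sides and cancels. Collect the known terms of each column as K = Σ(ρt)_known − 3.34 × (depth of known layers): K_1 = 75.0106 − 3.34×26.94 = −14.969; K_2 = 20.01242 − 3.34×(0.4322 + 9.377) = −12.750308.
Balance: K_1 = K_2 − x×(3.34 − 2.36), so x = (K_2 − K_1)/(3.34 − 2.36) = 2.21869/0.98 = 2.26 km.

2.26 km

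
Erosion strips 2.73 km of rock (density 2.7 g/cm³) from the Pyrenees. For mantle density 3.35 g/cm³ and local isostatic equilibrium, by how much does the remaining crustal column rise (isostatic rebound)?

Unloading: uplift u = e ρ_c/ρ_m = 2.73 km × 2.7/3.35 = 2.2 km.

2.2 km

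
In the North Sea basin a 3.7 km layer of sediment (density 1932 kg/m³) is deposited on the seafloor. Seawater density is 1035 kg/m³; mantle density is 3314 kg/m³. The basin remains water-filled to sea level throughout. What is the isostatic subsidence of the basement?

1.46 km

Submarine loading: the sediment displaces seawater, and the subsidence is in turn flooded, so s (ρ_m − ρ_w) = t (ρ_sed − ρ_w).
s = 3.7 km × (1932 − 1035) / (3314 − 1035) = 1.46 km.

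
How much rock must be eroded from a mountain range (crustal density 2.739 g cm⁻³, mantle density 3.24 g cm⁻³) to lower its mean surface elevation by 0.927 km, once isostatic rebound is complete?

5.99 km

Net drop Δ = e − u = e − e ρ_c/ρ_m = e (ρ_m − ρ_c)/ρ_m.
e = Δ ρ_m/(ρ_m − ρ_c) = 0.927 km × 3.24/0.501 = 5.99 km.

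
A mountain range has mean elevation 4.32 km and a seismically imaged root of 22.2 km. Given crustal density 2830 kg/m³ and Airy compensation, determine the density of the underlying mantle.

Airy balance: ρ_c h = (ρ_m − ρ_c) r → ρ_m = ρ_c (1 + h/r).
ρ_m = 2830 × (1 + 4.32 km/22.2 km) = 3380 kg/m³.

3380 kg/m³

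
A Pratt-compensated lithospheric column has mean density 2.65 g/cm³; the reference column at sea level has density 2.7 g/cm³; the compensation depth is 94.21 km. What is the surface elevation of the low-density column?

1.78 km

ρ_ref D = ρ (D + h) → h = D (ρ_ref − ρ)/ρ.
h = 94.21 km × (2.7 − 2.65)/2.65 = 1.78 km.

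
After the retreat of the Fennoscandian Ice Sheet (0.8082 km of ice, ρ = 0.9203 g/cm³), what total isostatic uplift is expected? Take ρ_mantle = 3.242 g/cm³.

Removing the load lets mantle flow back in; uplift u satisfies ρ_ice t = ρ_m u.
u = t ρ_ice/ρ_m = 0.8082 km × 0.9203/3.242 = 0.229 km.

0.229 km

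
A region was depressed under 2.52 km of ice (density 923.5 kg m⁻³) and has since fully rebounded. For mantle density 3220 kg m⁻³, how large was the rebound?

Removing the load lets mantle flow back in; uplift u satisfies ρ_ice t = ρ_m u.
u = t ρ_ice/ρ_m = 2.52 km × 923.5/3220 = 0.723 km.

0.723 km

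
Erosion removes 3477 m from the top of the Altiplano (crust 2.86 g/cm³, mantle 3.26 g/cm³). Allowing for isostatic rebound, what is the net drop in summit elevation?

427 m

Rebound u = e ρ_c/ρ_m = 3477 m × 2.86/3.26 = 3050 m.
Net surface drop = e − u = 3477 m − 3050 m = e (ρ_m − ρ_c)/ρ_m = 427 m.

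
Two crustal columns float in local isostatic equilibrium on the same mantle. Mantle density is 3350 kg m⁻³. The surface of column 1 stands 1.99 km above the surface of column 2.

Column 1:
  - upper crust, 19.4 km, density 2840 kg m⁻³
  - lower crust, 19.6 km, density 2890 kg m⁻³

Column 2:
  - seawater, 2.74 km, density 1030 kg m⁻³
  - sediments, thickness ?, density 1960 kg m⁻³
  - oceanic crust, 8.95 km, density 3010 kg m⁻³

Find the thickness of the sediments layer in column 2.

2.05 km

Take the compensation level at the base of the deeper column (depth z_c below the surface of column 1) and equate Σ ρ_i t_i down to z_c; mantle fills any gap and the z_c terms cancel.
Column 1: 19.4×2840 + 19.6×2890 + (z_c − 39)×3350
Column 2: 1.99×0 + 2.74×1030 + x×1960 + 8.95×3010 + (z_c − 1.99 − 11.69 − x)×3350
The z_c×3350 term appears on both sides and cancels. Collect the known terms of each column as K = Σ(ρt)_known − 3350 × (depth of known layers): K_1 = 111740 − 3350×39 = −18910; K_2 = 29761.7 − 3350×(1.99 + 11.69) = −16066.3.
Balance: K_1 = K_2 − x×(3350 − 1960), so x = (K_2 − K_1)/(3350 − 1960) = 2843.7/1390 = 2.05 km.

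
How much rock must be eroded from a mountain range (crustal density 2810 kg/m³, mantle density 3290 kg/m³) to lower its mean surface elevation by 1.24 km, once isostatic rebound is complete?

8.5 km

Net drop Δ = e − u = e − e ρ_c/ρ_m = e (ρ_m − ρ_c)/ρ_m.
e = Δ ρ_m/(ρ_m − ρ_c) = 1.24 km × 3290/480 = 8.5 km.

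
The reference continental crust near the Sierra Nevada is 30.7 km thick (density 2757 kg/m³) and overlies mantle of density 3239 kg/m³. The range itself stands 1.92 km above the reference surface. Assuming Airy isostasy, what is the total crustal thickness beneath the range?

43.6 km

Root depth r = h ρ_c / (ρ_m − ρ_c) = 1.92 km × 2757 / 482 = 10.98 km.
Total thickness = T + h + r = 30.7 km + 1.92 km + 10.98 km = 43.6 km.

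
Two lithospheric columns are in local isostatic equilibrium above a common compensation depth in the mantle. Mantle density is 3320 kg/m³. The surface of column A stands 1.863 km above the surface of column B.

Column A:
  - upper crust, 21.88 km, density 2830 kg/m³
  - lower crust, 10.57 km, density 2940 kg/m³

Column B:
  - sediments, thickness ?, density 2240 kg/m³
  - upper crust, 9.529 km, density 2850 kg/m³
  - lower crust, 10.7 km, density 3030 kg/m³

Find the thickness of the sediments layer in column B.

Take the compensation level at the base of the deeper column (depth z_c below the surface of column A) and equate Σ ρ_i t_i down to z_c; mantle fills any gap and the z_c terms cancel.
Column A: 21.88×2830 + 10.57×2940 + (z_c − 32.45)×3320
Column B: 1.863×0 + x×2240 + 9.529×2850 + 10.7×3030 + (z_c − 1.863 − 20.229 − x)×3320
The z_c×3320 term appears on both sides and cancels. Collect the known terms of each column as K = Σ(ρt)_known − 3320 × (depth of known layers): K_A = 92996.2 − 3320×32.45 = −14737.8; K_B = 59578.65 − 3320×(1.863 + 20.229) = −13766.79.
Balance: K_A = K_B − x×(3320 − 2240), so x = (K_B − K_A)/(3320 − 2240) = 971.01/1080 = 0.899 km.

0.899 km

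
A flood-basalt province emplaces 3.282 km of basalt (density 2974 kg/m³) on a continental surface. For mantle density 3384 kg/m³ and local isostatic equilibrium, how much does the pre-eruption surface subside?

Subaerial loading: s = t ρ_load / ρ_m.
s = 3.282 km × 2974/3384 = 2.88 km.

2.88 km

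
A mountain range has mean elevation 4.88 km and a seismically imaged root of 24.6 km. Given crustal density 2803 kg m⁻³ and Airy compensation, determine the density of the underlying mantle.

3360 kg m⁻³

Airy balance: ρ_c h = (ρ_m − ρ_c) r → ρ_m = ρ_c (1 + h/r).
ρ_m = 2803 × (1 + 4.88 km/24.6 km) = 3360 kg m⁻³.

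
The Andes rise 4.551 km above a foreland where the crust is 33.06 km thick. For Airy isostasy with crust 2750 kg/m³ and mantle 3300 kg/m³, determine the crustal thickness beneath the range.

Root depth r = h ρ_c / (ρ_m − ρ_c) = 4.551 km × 2750 / 550 = 22.75 km.
Total thickness = T + h + r = 33.06 km + 4.551 km + 22.75 km = 60.4 km.

60.4 km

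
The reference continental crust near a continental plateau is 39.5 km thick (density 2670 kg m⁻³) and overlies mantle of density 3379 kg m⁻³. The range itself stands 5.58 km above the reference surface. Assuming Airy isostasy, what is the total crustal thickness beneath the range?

Root depth r = h ρ_c / (ρ_m − ρ_c) = 5.58 km × 2670 / 709 = 21.01 km.
Total thickness = T + h + r = 39.5 km + 5.58 km + 21.01 km = 66.1 km.

66.1 km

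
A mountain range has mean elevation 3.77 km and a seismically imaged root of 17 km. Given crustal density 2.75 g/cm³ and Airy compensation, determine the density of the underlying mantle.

3.36 g/cm³

Airy balance: ρ_c h = (ρ_m − ρ_c) r → ρ_m = ρ_c (1 + h/r).
ρ_m = 2.75 × (1 + 3.77 km/17 km) = 3.36 g/cm³.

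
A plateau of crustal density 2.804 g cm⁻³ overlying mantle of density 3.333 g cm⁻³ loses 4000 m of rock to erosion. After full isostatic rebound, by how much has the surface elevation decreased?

Rebound u = e ρ_c/ρ_m = 4000 m × 2.804/3.333 = 3365 m.
Net surface drop = e − u = 4000 m − 3365 m = e (ρ_m − ρ_c)/ρ_m = 635 m.

635 m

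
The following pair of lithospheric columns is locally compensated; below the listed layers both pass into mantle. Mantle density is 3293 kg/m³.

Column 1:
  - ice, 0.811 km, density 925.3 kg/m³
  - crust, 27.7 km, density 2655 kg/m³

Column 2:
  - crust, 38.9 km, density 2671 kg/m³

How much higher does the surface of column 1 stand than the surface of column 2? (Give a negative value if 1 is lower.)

−1.4 km

For any compensation level in the mantle, the mantle terms cancel and isostasy reduces to e = (Σt_1 − Σt_2) − (Σ(ρt)_1 − Σ(ρt)_2) / ρ_m.
Σt_1 = 28.511 km; Σt_2 = 38.9 km; Σ(ρt)_1 = 74293.9183; Σ(ρt)_2 = 103901.9 (in km·kg/m³).
e = (28.511 − 38.9) − (74293.9183 − 103901.9) / 3293 = −1.4 km.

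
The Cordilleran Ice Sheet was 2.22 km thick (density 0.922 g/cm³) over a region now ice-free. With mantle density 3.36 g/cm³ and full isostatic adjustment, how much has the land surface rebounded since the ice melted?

Removing the load lets mantle flow back in; uplift u satisfies ρ_ice t = ρ_m u.
u = t ρ_ice/ρ_m = 2.22 km × 0.922/3.36 = 0.609 km.

0.609 km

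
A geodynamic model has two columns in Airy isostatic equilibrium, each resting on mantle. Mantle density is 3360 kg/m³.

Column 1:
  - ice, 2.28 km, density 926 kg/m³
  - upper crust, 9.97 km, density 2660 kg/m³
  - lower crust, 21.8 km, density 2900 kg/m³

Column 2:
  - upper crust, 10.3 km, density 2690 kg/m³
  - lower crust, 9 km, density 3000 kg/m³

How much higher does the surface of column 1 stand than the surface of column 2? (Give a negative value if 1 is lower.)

For any compensation level in the mantle, the mantle terms cancel and isostasy reduces to e = (Σt_1 − Σt_2) − (Σ(ρt)_1 − Σ(ρt)_2) / ρ_m.
Σt_1 = 34.05 km; Σt_2 = 19.3 km; Σ(ρt)_1 = 91851.48; Σ(ρt)_2 = 54707 (in km·kg/m³).
e = (34.05 − 19.3) − (91851.48 − 54707) / 3360 = 3.7 km.

3.7 km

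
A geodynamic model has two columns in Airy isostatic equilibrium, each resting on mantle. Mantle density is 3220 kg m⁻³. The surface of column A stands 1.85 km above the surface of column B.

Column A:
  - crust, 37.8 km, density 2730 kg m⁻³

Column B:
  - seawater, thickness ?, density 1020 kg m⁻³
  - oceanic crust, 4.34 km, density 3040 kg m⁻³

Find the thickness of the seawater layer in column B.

Take the compensation level at the base of the deeper column (depth z_c below the surface of column A) and equate Σ ρ_i t_i down to z_c; mantle fills any gap and the z_c terms cancel.
Column A: 37.8×2730 + (z_c − 37.8)×3220
Column B: 1.85×0 + x×1020 + 4.34×3040 + (z_c − 1.85 − 4.34 − x)×3220
The z_c×3220 term appears on both sides and cancels. Collect the known terms of each column as K = Σ(ρt)_known − 3220 × (depth of known layers): K_A = 103194 − 3220×37.8 = −18522; K_B = 13193.6 − 3220×(1.85 + 4.34) = −6738.2.
Balance: K_A = K_B − x×(3220 − 1020), so x = (K_B − K_A)/(3220 − 1020) = 11783.8/2200 = 5.36 km.

5.36 km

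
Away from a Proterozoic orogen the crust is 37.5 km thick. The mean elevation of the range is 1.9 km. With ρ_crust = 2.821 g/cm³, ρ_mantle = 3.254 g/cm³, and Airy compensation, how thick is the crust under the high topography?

51.8 km

Root depth r = h ρ_c / (ρ_m − ρ_c) = 1.9 km × 2.821 / 0.433 = 12.38 km.
Total thickness = T + h + r = 37.5 km + 1.9 km + 12.38 km = 51.8 km.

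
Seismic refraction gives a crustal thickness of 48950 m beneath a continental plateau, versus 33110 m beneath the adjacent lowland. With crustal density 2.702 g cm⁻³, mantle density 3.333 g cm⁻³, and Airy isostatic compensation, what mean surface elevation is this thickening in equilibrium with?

Excess crust Δ = 48950 m − 33110 m = 15840 m, split between elevation h and root r with h + r = Δ.
Airy balance ρ_c h = (ρ_m − ρ_c) r gives r = h ρ_c/(ρ_m − ρ_c), so h (1 + ρ_c/(ρ_m − ρ_c)) = Δ, i.e. h = Δ (ρ_m − ρ_c)/ρ_m.
h = 15840 m × 0.631/3.333 = 3000 m.

3000 m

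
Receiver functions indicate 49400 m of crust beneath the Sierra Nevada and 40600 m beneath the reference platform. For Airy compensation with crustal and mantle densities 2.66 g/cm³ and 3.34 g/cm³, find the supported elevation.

1790 m

Excess crust Δ = 49400 m − 40600 m = 8800 m, split between elevation h and root r with h + r = Δ.
Airy balance ρ_c h = (ρ_m − ρ_c) r gives r = h ρ_c/(ρ_m − ρ_c), so h (1 + ρ_c/(ρ_m − ρ_c)) = Δ, i.e. h = Δ (ρ_m − ρ_c)/ρ_m.
h = 8800 m × 0.68/3.34 = 1790 m.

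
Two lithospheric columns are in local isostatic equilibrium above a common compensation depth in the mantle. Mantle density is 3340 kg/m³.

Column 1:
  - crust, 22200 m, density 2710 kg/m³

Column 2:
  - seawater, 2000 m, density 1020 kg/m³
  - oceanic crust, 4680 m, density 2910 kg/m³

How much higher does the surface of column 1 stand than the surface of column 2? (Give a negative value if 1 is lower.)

2200 m

For any compensation level in the mantle, the mantle terms cancel and isostasy reduces to e = (Σt_1 − Σt_2) − (Σ(ρt)_1 − Σ(ρt)_2) / ρ_m.
Σt_1 = 22200 m; Σt_2 = 6680 m; Σ(ρt)_1 = 60162000; Σ(ρt)_2 = 15658800 (in m·kg/m³).
e = (22200 − 6680) − (60162000 − 15658800) / 3340 = 2200 m.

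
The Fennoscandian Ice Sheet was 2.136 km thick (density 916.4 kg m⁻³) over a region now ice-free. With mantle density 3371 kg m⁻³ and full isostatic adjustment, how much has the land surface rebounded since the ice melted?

Removing the load lets mantle flow back in; uplift u satisfies ρ_ice t = ρ_m u.
u = t ρ_ice/ρ_m = 2.136 km × 916.4/3371 = 0.581 km.

0.581 km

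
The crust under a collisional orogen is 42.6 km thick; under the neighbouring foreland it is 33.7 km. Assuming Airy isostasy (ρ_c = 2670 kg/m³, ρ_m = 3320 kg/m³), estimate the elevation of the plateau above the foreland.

1.74 km

Excess crust Δ = 42.6 km − 33.7 km = 8.9 km, split between elevation h and root r with h + r = Δ.
Airy balance ρ_c h = (ρ_m − ρ_c) r gives r = h ρ_c/(ρ_m − ρ_c), so h (1 + ρ_c/(ρ_m − ρ_c)) = Δ, i.e. h = Δ (ρ_m − ρ_c)/ρ_m.
h = 8.9 km × 650/3320 = 1.74 km.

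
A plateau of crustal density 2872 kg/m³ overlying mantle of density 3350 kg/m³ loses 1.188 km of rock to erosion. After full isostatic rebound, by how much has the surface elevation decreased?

0.17 km

Rebound u = e ρ_c/ρ_m = 1.188 km × 2872/3350 = 1.018 km.
Net surface drop = e − u = 1.188 km − 1.018 km = e (ρ_m − ρ_c)/ρ_m = 0.17 km.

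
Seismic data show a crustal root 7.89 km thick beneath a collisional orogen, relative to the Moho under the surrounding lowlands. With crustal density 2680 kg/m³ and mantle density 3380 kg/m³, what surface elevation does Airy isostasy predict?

2.06 km

In Airy isostatic equilibrium: ρ_c h = (ρ_m − ρ_c) r.
h = r (ρ_m − ρ_c) / ρ_c = 7.89 km × (3380 − 2680) / 2680 = 2.06 km.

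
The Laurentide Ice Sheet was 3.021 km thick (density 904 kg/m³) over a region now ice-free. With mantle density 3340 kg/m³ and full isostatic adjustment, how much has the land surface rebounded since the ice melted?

Removing the load lets mantle flow back in; uplift u satisfies ρ_ice t = ρ_m u.
u = t ρ_ice/ρ_m = 3.021 km × 904/3340 = 0.818 km.

0.818 km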